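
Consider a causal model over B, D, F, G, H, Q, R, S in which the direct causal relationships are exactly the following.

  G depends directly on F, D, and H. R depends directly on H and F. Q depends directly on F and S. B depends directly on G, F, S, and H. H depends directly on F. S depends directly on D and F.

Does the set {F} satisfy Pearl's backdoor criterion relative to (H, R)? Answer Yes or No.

Backdoor paths from H to R (paths whose first edge points into H):
  P1: H <- F -> R
Condition 1 (no descendant of H in the set): holds — descendants of H are {B, G, R}; none are in {F}.
Condition 2 (every backdoor path blocked by {F}):
  P1: blocked at fork node F ∈ conditioning set.
{F} satisfies the backdoor criterion.

Yes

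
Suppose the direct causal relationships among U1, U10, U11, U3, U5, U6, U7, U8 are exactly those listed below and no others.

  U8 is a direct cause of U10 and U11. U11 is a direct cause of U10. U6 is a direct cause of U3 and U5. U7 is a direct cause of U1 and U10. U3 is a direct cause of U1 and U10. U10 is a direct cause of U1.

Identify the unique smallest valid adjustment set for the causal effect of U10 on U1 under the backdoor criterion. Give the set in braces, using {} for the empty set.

{U3, U7}

Variables eligible for adjustment (non-descendants of U10, excluding U10 and U1): {U11, U3, U5, U6, U7, U8}.
Backdoor paths from U10 to U1:
  P1: U10 <- U7 -> U1
  P2: U10 <- U3 -> U1
The empty set is not sufficient: P1 (U10 <- U7 -> U1) has no collider blocking it and no conditioned non-collider, so it is open.
Try {U3, U7}:
  P1: blocked at fork node U7 ∈ conditioning set.
  P2: blocked at fork node U3 ∈ conditioning set.
{U3, U7} contains no descendant of U10 and blocks every backdoor path.
Every element of {U3, U7} is needed (dropping U3 leaves P2 open; dropping U7 leaves P1 open), so no proper subset is valid.
Among all size-2 subsets of the eligible variables, only {U3, U7} blocks every backdoor path, so it is the unique smallest valid adjustment set.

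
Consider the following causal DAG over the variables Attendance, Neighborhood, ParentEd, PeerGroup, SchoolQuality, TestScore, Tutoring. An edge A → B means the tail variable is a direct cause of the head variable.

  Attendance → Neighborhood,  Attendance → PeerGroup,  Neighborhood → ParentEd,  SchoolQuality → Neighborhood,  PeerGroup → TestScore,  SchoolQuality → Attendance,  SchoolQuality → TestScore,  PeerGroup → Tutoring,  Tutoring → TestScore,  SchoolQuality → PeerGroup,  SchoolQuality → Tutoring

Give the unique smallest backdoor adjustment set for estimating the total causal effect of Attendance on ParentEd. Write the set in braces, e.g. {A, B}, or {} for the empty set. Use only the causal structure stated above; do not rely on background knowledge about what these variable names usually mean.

Variables eligible for adjustment (non-descendants of Attendance, excluding Attendance and ParentEd): {SchoolQuality}.
Backdoor paths from Attendance to ParentEd:
  P1: Attendance <- SchoolQuality -> Neighborhood -> ParentEd
The empty set is not sufficient: P1 (Attendance <- SchoolQuality -> Neighborhood -> ParentEd) has no collider blocking it and no conditioned non-collider, so it is open.
Try {SchoolQuality}:
  P1: blocked at fork node SchoolQuality ∈ conditioning set.
{SchoolQuality} contains no descendant of Attendance and blocks every backdoor path.
{SchoolQuality} is the unique smallest valid adjustment set.

{SchoolQuality}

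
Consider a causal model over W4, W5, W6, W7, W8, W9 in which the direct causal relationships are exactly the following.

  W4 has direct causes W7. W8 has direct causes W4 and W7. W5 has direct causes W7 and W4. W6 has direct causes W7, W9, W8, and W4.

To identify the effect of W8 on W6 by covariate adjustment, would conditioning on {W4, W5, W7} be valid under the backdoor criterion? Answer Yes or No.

Backdoor paths from W8 to W6 (paths whose first edge points into W8):
  P1: W8 <- W7 -> W4 -> W6
  P2: W8 <- W7 -> W5 <- W4 -> W6
  P3: W8 <- W7 -> W6
  P4: W8 <- W4 <- W7 -> W6
  P5: W8 <- W4 -> W5 <- W7 -> W6
  P6: W8 <- W4 -> W6
Condition 1 (no descendant of W8 in the set): holds — descendants of W8 are {W6}; none are in {W4, W5, W7}.
Condition 2 (every backdoor path blocked by {W4, W5, W7}):
  P1: blocked at fork node W7 ∈ conditioning set.
  P2: blocked at fork node W7 ∈ conditioning set.
  P3: blocked at fork node W7 ∈ conditioning set.
  P4: blocked at chain node W4 ∈ conditioning set.
  P5: blocked at fork node W4 ∈ conditioning set.
  P6: blocked at fork node W4 ∈ conditioning set.
{W4, W5, W7} satisfies the backdoor criterion.

Yes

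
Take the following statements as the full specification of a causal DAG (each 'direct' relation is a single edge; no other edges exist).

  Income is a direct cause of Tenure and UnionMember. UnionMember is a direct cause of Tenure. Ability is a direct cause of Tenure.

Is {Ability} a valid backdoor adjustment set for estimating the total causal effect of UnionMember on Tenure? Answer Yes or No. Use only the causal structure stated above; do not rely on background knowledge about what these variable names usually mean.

Backdoor paths from UnionMember to Tenure (paths whose first edge points into UnionMember):
  P1: UnionMember <- Income -> Tenure
Condition 1 (no descendant of UnionMember in the set): holds — descendants of UnionMember are {Tenure}; none are in {Ability}.
Condition 2 (every backdoor path blocked by {Ability}):
  P1: open — no interior node is in the conditioning set.
{Ability} does not satisfy the backdoor criterion.

No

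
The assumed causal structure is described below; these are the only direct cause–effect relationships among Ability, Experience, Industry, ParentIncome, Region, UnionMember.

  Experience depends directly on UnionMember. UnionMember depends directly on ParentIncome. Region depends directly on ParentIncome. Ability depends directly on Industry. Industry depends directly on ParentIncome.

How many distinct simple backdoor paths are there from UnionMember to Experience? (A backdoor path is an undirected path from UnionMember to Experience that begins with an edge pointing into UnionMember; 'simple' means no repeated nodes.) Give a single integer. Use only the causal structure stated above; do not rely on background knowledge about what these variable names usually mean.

A backdoor path from UnionMember to Experience is any simple undirected path whose first edge points into UnionMember (i.e. leaves UnionMember via a parent).
Parents of UnionMember: {ParentIncome}.
No simple path from any parent of UnionMember reaches Experience without revisiting UnionMember, so there are no backdoor paths.

0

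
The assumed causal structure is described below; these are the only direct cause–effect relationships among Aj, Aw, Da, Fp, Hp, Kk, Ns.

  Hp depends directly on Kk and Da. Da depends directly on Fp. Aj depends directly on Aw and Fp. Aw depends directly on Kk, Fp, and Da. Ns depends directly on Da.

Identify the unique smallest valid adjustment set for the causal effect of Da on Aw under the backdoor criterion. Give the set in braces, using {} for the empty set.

Variables eligible for adjustment (non-descendants of Da, excluding Da and Aw): {Fp, Kk}.
Backdoor paths from Da to Aw:
  P1: Da <- Fp -> Aw
  P2: Da <- Fp -> Aj <- Aw
The empty set is not sufficient: P1 (Da <- Fp -> Aw) has no collider blocking it and no conditioned non-collider, so it is open.
Try {Fp}:
  P1: blocked at fork node Fp ∈ conditioning set.
  P2: blocked at fork node Fp ∈ conditioning set.
{Fp} contains no descendant of Da and blocks every backdoor path.
No other singleton works — e.g. {Kk} leaves P1 open — so {Fp} is the unique smallest valid adjustment set.

{Fp}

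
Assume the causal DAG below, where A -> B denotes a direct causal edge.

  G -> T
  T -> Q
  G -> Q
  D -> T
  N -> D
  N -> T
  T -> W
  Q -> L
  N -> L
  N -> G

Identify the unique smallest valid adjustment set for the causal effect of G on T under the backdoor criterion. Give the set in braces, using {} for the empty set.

Variables eligible for adjustment (non-descendants of G, excluding G and T): {D, N}.
Backdoor paths from G to T:
  P1: G <- N -> D -> T
  P2: G <- N -> T
  P3: G <- N -> L <- Q <- T
The empty set is not sufficient: P1 (G <- N -> D -> T) has no collider blocking it and no conditioned non-collider, so it is open.
Try {N}:
  P1: blocked at fork node N ∈ conditioning set.
  P2: blocked at fork node N ∈ conditioning set.
  P3: blocked at fork node N ∈ conditioning set.
{N} contains no descendant of G and blocks every backdoor path.
No other singleton works — e.g. {D} leaves P2 open — so {N} is the unique smallest valid adjustment set.

{N}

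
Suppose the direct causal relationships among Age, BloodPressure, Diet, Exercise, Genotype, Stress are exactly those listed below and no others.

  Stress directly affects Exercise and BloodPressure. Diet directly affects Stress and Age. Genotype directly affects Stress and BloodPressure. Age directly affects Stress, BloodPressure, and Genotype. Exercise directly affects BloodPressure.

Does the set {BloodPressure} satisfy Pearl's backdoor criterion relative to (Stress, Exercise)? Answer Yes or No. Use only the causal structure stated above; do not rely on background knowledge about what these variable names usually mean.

No

Backdoor paths from Stress to Exercise (paths whose first edge points into Stress):
  P1: Stress <- Diet -> Age -> Genotype -> BloodPressure <- Exercise
  P2: Stress <- Diet -> Age -> BloodPressure <- Exercise
  P3: Stress <- Age -> Genotype -> BloodPressure <- Exercise
  P4: Stress <- Age -> BloodPressure <- Exercise
  P5: Stress <- Genotype <- Age -> BloodPressure <- Exercise
  P6: Stress <- Genotype -> BloodPressure <- Exercise
Condition 1 (no descendant of Stress in the set): FAILS — BloodPressure is a descendant of Stress.
Condition 2 (every backdoor path blocked by {BloodPressure}):
  P1: open — collider(s) BloodPressure are conditioned on (or have a conditioned descendant) and no non-collider on the path is in the set.
  P2: open — collider(s) BloodPressure are conditioned on (or have a conditioned descendant) and no non-collider on the path is in the set.
  P3: open — collider(s) BloodPressure are conditioned on (or have a conditioned descendant) and no non-collider on the path is in the set.
  P4: open — collider(s) BloodPressure are conditioned on (or have a conditioned descendant) and no non-collider on the path is in the set.
  P5: open — collider(s) BloodPressure are conditioned on (or have a conditioned descendant) and no non-collider on the path is in the set.
  P6: open — collider(s) BloodPressure are conditioned on (or have a conditioned descendant) and no non-collider on the path is in the set.
{BloodPressure} does not satisfy the backdoor criterion.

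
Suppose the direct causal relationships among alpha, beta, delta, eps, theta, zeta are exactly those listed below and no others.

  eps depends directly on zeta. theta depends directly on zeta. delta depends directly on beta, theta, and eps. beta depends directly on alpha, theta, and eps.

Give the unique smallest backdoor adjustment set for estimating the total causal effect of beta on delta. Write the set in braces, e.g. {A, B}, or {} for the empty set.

{eps, theta}

Variables eligible for adjustment (non-descendants of beta, excluding beta and delta): {alpha, eps, theta, zeta}.
Backdoor paths from beta to delta:
  P1: beta <- eps <- zeta -> theta -> delta
  P2: beta <- eps -> delta
  P3: beta <- theta <- zeta -> eps -> delta
  P4: beta <- theta -> delta
The empty set is not sufficient: P1 (beta <- eps <- zeta -> theta -> delta) has no collider blocking it and no conditioned non-collider, so it is open.
Try {eps, theta}:
  P1: blocked at chain node eps ∈ conditioning set.
  P2: blocked at fork node eps ∈ conditioning set.
  P3: blocked at chain node theta ∈ conditioning set.
  P4: blocked at fork node theta ∈ conditioning set.
{eps, theta} contains no descendant of beta and blocks every backdoor path.
Every element of {eps, theta} is needed (dropping eps leaves P2 open; dropping theta leaves P4 open), so no proper subset is valid.
Among all size-2 subsets of the eligible variables, only {eps, theta} blocks every backdoor path, so it is the unique smallest valid adjustment set.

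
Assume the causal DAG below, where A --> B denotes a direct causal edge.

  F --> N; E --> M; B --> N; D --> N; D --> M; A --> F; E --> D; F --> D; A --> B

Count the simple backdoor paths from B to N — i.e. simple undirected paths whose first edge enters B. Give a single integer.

A backdoor path from B to N is any simple undirected path whose first edge points into B (i.e. leaves B via a parent).
Parents of B: {A}.
Enumerating:
  P1: B <- A -> F -> D -> N
  P2: B <- A -> F -> N
That exhausts the simple backdoor paths. Count: 2.

2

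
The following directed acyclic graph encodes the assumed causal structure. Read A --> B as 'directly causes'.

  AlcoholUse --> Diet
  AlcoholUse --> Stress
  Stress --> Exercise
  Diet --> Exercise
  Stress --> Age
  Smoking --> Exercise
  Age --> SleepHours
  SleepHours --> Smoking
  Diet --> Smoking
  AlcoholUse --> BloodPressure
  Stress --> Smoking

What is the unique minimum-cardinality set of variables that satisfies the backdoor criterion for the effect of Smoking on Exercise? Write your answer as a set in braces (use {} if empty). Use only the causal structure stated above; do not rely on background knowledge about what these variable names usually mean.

{Diet, Stress}

Variables eligible for adjustment (non-descendants of Smoking, excluding Smoking and Exercise): {Age, AlcoholUse, BloodPressure, Diet, SleepHours, Stress}.
Backdoor paths from Smoking to Exercise:
  P1: Smoking <- Stress <- AlcoholUse -> Diet -> Exercise
  P2: Smoking <- Stress -> Exercise
  P3: Smoking <- Diet <- AlcoholUse -> Stress -> Exercise
  P4: Smoking <- Diet -> Exercise
  P5: Smoking <- SleepHours <- Age <- Stress <- AlcoholUse -> Diet -> Exercise
  P6: Smoking <- SleepHours <- Age <- Stress -> Exercise
The empty set is not sufficient: P1 (Smoking <- Stress <- AlcoholUse -> Diet -> Exercise) has no collider blocking it and no conditioned non-collider, so it is open.
Try {Diet, Stress}:
  P1: blocked at chain node Stress ∈ conditioning set.
  P2: blocked at fork node Stress ∈ conditioning set.
  P3: blocked at chain node Diet ∈ conditioning set.
  P4: blocked at fork node Diet ∈ conditioning set.
  P5: blocked at chain node Stress ∈ conditioning set.
  P6: blocked at fork node Stress ∈ conditioning set.
{Diet, Stress} contains no descendant of Smoking and blocks every backdoor path.
Every element of {Diet, Stress} is needed (dropping Diet leaves P4 open; dropping Stress leaves P2 open), so no proper subset is valid.
Among all size-2 subsets of the eligible variables, only {Diet, Stress} blocks every backdoor path, so it is the unique smallest valid adjustment set.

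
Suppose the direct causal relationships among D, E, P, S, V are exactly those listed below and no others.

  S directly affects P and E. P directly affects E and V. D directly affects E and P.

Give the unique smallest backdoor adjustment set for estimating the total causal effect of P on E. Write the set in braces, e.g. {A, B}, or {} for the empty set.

Variables eligible for adjustment (non-descendants of P, excluding P and E): {D, S}.
Backdoor paths from P to E:
  P1: P <- S -> E
  P2: P <- D -> E
The empty set is not sufficient: P1 (P <- S -> E) has no collider blocking it and no conditioned non-collider, so it is open.
Try {D, S}:
  P1: blocked at fork node S ∈ conditioning set.
  P2: blocked at fork node D ∈ conditioning set.
{D, S} contains no descendant of P and blocks every backdoor path.
Every element of {D, S} is needed (dropping D leaves P2 open; dropping S leaves P1 open), so no proper subset is valid.
Among all size-2 subsets of the eligible variables, only {D, S} blocks every backdoor path, so it is the unique smallest valid adjustment set.

{D, S}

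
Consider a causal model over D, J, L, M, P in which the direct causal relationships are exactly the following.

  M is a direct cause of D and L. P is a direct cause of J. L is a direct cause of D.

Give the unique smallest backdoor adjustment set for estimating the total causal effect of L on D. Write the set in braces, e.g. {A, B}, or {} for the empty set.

Variables eligible for adjustment (non-descendants of L, excluding L and D): {J, M, P}.
Backdoor paths from L to D:
  P1: L <- M -> D
The empty set is not sufficient: P1 (L <- M -> D) has no collider blocking it and no conditioned non-collider, so it is open.
Try {M}:
  P1: blocked at fork node M ∈ conditioning set.
{M} contains no descendant of L and blocks every backdoor path.
No other singleton works — e.g. {P} leaves P1 open — so {M} is the unique smallest valid adjustment set.

{M}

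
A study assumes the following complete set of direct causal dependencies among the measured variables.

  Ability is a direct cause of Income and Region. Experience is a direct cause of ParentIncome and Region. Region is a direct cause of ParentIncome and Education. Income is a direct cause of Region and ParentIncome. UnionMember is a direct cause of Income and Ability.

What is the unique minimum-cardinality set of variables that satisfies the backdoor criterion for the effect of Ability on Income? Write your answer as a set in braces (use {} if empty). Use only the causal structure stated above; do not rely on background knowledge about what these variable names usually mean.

{UnionMember}

Variables eligible for adjustment (non-descendants of Ability, excluding Ability and Income): {Experience, UnionMember}.
Backdoor paths from Ability to Income:
  P1: Ability <- UnionMember -> Income
The empty set is not sufficient: P1 (Ability <- UnionMember -> Income) has no collider blocking it and no conditioned non-collider, so it is open.
Try {UnionMember}:
  P1: blocked at fork node UnionMember ∈ conditioning set.
{UnionMember} contains no descendant of Ability and blocks every backdoor path.
No other singleton works — e.g. {Experience} leaves P1 open — so {UnionMember} is the unique smallest valid adjustment set.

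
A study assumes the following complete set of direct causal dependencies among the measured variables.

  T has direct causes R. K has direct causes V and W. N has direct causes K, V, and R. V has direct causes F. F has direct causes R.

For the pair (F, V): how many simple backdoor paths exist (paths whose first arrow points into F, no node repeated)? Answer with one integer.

A backdoor path from F to V is any simple undirected path whose first edge points into F (i.e. leaves F via a parent).
Parents of F: {R}.
Enumerating:
  P1: F <- R -> N <- V
  P2: F <- R -> N <- K <- V
That exhausts the simple backdoor paths. Count: 2.

2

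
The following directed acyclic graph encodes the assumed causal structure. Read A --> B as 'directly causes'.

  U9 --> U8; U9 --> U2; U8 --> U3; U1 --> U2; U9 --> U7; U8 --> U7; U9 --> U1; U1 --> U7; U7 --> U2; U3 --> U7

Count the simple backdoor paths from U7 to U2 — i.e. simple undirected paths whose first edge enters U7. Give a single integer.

8

A backdoor path from U7 to U2 is any simple undirected path whose first edge points into U7 (i.e. leaves U7 via a parent).
Parents of U7: {U1, U3, U8, U9}.
Enumerating:
  P1: U7 <- U9 -> U1 -> U2
  P2: U7 <- U9 -> U2
  P3: U7 <- U1 <- U9 -> U2
  P4: U7 <- U1 -> U2
  P5: U7 <- U8 <- U9 -> U1 -> U2
  P6: U7 <- U8 <- U9 -> U2
  P7: U7 <- U3 <- U8 <- U9 -> U1 -> U2
  P8: U7 <- U3 <- U8 <- U9 -> U2
That exhausts the simple backdoor paths. Count: 8.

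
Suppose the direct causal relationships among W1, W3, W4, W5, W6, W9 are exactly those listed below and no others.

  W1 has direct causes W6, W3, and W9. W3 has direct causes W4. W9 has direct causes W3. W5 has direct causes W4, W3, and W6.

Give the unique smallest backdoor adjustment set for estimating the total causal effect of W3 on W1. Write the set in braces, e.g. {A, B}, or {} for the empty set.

{}

Variables eligible for adjustment (non-descendants of W3, excluding W3 and W1): {W4, W6}.
Backdoor paths from W3 to W1:
  P1: W3 <- W4 -> W5 <- W6 -> W1
Each backdoor path contains an unconditioned collider, so every path is already blocked with the empty conditioning set:
  P1: blocked at collider W5 (neither it nor any descendant is in the conditioning set).
The empty set is therefore the unique smallest valid set.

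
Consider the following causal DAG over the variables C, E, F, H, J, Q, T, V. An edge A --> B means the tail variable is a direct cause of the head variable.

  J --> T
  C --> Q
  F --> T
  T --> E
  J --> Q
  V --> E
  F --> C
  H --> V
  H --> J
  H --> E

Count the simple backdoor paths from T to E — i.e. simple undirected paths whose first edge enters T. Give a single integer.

4

A backdoor path from T to E is any simple undirected path whose first edge points into T (i.e. leaves T via a parent).
Parents of T: {F, J}.
Enumerating:
  P1: T <- F -> C -> Q <- J <- H -> V -> E
  P2: T <- F -> C -> Q <- J <- H -> E
  P3: T <- J <- H -> V -> E
  P4: T <- J <- H -> E
That exhausts the simple backdoor paths. Count: 4.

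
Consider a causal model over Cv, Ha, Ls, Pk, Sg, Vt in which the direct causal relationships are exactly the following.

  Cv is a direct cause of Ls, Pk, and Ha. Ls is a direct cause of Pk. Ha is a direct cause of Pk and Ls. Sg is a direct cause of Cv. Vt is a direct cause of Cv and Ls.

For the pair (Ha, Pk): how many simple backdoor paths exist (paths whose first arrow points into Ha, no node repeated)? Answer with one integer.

3

A backdoor path from Ha to Pk is any simple undirected path whose first edge points into Ha (i.e. leaves Ha via a parent).
Parents of Ha: {Cv}.
Enumerating:
  P1: Ha <- Cv <- Vt -> Ls -> Pk
  P2: Ha <- Cv -> Ls -> Pk
  P3: Ha <- Cv -> Pk
That exhausts the simple backdoor paths. Count: 3.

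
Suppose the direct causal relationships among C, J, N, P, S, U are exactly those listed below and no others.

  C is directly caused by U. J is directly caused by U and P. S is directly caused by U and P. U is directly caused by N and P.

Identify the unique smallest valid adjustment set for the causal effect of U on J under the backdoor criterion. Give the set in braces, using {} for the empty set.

{P}

Variables eligible for adjustment (non-descendants of U, excluding U and J): {N, P}.
Backdoor paths from U to J:
  P1: U <- P -> J
The empty set is not sufficient: P1 (U <- P -> J) has no collider blocking it and no conditioned non-collider, so it is open.
Try {P}:
  P1: blocked at fork node P ∈ conditioning set.
{P} contains no descendant of U and blocks every backdoor path.
No other singleton works — e.g. {N} leaves P1 open — so {P} is the unique smallest valid adjustment set.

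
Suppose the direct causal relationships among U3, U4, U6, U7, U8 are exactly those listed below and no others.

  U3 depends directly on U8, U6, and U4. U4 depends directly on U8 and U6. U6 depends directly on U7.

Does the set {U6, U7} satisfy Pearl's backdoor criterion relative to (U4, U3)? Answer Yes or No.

No

Backdoor paths from U4 to U3 (paths whose first edge points into U4):
  P1: U4 <- U6 -> U3
  P2: U4 <- U8 -> U3
Condition 1 (no descendant of U4 in the set): holds — descendants of U4 are {U3}; none are in {U6, U7}.
Condition 2 (every backdoor path blocked by {U6, U7}):
  P1: blocked at fork node U6 ∈ conditioning set.
  P2: open — no interior node is in the conditioning set.
{U6, U7} does not satisfy the backdoor criterion.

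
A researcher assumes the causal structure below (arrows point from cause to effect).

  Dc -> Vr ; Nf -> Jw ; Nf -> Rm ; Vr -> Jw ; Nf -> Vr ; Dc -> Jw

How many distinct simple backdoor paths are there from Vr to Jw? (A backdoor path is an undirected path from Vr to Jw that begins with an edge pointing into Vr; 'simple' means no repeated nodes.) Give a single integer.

A backdoor path from Vr to Jw is any simple undirected path whose first edge points into Vr (i.e. leaves Vr via a parent).
Parents of Vr: {Dc, Nf}.
Enumerating:
  P1: Vr <- Dc -> Jw
  P2: Vr <- Nf -> Jw
That exhausts the simple backdoor paths. Count: 2.

2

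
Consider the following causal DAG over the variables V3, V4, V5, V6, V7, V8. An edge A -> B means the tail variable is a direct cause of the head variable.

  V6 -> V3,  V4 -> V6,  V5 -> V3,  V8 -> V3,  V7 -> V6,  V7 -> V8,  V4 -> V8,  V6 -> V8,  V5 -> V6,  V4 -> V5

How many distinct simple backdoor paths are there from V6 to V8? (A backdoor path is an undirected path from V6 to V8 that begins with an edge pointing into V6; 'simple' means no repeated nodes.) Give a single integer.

5

A backdoor path from V6 to V8 is any simple undirected path whose first edge points into V6 (i.e. leaves V6 via a parent).
Parents of V6: {V4, V5, V7}.
Enumerating:
  P1: V6 <- V4 -> V5 -> V3 <- V8
  P2: V6 <- V4 -> V8
  P3: V6 <- V5 <- V4 -> V8
  P4: V6 <- V5 -> V3 <- V8
  P5: V6 <- V7 -> V8
That exhausts the simple backdoor paths. Count: 5.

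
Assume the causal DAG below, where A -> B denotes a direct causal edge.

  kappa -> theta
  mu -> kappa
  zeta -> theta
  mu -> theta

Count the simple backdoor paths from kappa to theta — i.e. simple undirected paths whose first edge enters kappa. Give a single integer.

A backdoor path from kappa to theta is any simple undirected path whose first edge points into kappa (i.e. leaves kappa via a parent).
Parents of kappa: {mu}.
Enumerating:
  P1: kappa <- mu -> theta
That exhausts the simple backdoor paths. Count: 1.

1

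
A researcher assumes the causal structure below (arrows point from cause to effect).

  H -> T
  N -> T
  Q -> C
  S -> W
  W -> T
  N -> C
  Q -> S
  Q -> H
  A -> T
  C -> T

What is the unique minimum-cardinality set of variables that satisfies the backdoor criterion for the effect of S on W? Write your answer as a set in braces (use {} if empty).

{}

Variables eligible for adjustment (non-descendants of S, excluding S and W): {A, C, H, N, Q}.
Backdoor paths from S to W:
  P1: S <- Q -> C <- N -> T <- W
  P2: S <- Q -> C -> T <- W
  P3: S <- Q -> H -> T <- W
Each backdoor path contains an unconditioned collider, so every path is already blocked with the empty conditioning set:
  P1: blocked at collider C (neither it nor any descendant is in the conditioning set).
  P2: blocked at collider T (neither it nor any descendant is in the conditioning set).
  P3: blocked at collider T (neither it nor any descendant is in the conditioning set).
The empty set is therefore the unique smallest valid set.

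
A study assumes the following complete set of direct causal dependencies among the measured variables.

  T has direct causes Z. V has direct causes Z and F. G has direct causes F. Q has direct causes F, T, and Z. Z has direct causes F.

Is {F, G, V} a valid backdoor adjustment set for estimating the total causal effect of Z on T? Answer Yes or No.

No

Backdoor paths from Z to T (paths whose first edge points into Z):
  P1: Z <- F -> Q <- T
Condition 1 (no descendant of Z in the set): FAILS — V is a descendant of Z.
Condition 2 (every backdoor path blocked by {F, G, V}):
  P1: blocked at fork node F ∈ conditioning set.
{F, G, V} does not satisfy the backdoor criterion.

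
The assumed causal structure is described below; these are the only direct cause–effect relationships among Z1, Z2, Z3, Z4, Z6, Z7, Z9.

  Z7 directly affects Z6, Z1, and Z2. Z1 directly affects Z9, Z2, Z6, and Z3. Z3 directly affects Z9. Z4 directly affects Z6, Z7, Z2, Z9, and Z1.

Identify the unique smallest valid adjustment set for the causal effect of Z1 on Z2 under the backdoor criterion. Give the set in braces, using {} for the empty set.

Variables eligible for adjustment (non-descendants of Z1, excluding Z1 and Z2): {Z4, Z7}.
Backdoor paths from Z1 to Z2:
  P1: Z1 <- Z4 -> Z7 -> Z2
  P2: Z1 <- Z4 -> Z2
  P3: Z1 <- Z4 -> Z6 <- Z7 -> Z2
  P4: Z1 <- Z7 <- Z4 -> Z2
  P5: Z1 <- Z7 -> Z2
  P6: Z1 <- Z7 -> Z6 <- Z4 -> Z2
The empty set is not sufficient: P1 (Z1 <- Z4 -> Z7 -> Z2) has no collider blocking it and no conditioned non-collider, so it is open.
Try {Z4, Z7}:
  P1: blocked at fork node Z4 ∈ conditioning set.
  P2: blocked at fork node Z4 ∈ conditioning set.
  P3: blocked at fork node Z4 ∈ conditioning set.
  P4: blocked at chain node Z7 ∈ conditioning set.
  P5: blocked at fork node Z7 ∈ conditioning set.
  P6: blocked at fork node Z7 ∈ conditioning set.
{Z4, Z7} contains no descendant of Z1 and blocks every backdoor path.
Every element of {Z4, Z7} is needed (dropping Z4 leaves P2 open; dropping Z7 leaves P5 open), so no proper subset is valid.
Among all size-2 subsets of the eligible variables, only {Z4, Z7} blocks every backdoor path, so it is the unique smallest valid adjustment set.

{Z4, Z7}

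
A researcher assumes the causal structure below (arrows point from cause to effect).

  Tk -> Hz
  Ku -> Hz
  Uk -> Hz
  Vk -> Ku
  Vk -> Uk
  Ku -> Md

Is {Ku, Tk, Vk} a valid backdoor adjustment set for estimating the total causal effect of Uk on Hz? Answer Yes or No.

Yes

Backdoor paths from Uk to Hz (paths whose first edge points into Uk):
  P1: Uk <- Vk -> Ku -> Hz
Condition 1 (no descendant of Uk in the set): holds — descendants of Uk are {Hz}; none are in {Ku, Tk, Vk}.
Condition 2 (every backdoor path blocked by {Ku, Tk, Vk}):
  P1: blocked at fork node Vk ∈ conditioning set.
{Ku, Tk, Vk} satisfies the backdoor criterion.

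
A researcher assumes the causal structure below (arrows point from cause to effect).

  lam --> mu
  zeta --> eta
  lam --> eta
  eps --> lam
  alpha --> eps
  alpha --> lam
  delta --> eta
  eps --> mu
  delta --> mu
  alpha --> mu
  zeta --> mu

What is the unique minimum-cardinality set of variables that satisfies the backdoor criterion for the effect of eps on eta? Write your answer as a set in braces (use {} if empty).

{alpha}

Variables eligible for adjustment (non-descendants of eps, excluding eps and eta): {alpha, delta, zeta}.
Backdoor paths from eps to eta:
  P1: eps <- alpha -> lam -> mu <- zeta -> eta
  P2: eps <- alpha -> lam -> mu <- delta -> eta
  P3: eps <- alpha -> lam -> eta
  P4: eps <- alpha -> mu <- lam -> eta
  P5: eps <- alpha -> mu <- zeta -> eta
  P6: eps <- alpha -> mu <- delta -> eta
The empty set is not sufficient: P3 (eps <- alpha -> lam -> eta) has no collider blocking it and no conditioned non-collider, so it is open.
Try {alpha}:
  P1: blocked at fork node alpha ∈ conditioning set.
  P2: blocked at fork node alpha ∈ conditioning set.
  P3: blocked at fork node alpha ∈ conditioning set.
  P4: blocked at fork node alpha ∈ conditioning set.
  P5: blocked at fork node alpha ∈ conditioning set.
  P6: blocked at fork node alpha ∈ conditioning set.
{alpha} contains no descendant of eps and blocks every backdoor path.
No other singleton works — e.g. {zeta} leaves P3 open — so {alpha} is the unique smallest valid adjustment set.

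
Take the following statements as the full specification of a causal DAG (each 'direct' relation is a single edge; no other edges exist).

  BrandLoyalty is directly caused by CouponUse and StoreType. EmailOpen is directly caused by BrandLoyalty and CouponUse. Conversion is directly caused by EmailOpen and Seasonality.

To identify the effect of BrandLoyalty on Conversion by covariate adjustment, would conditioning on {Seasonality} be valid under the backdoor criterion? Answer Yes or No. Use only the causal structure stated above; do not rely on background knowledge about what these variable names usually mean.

No

Backdoor paths from BrandLoyalty to Conversion (paths whose first edge points into BrandLoyalty):
  P1: BrandLoyalty <- CouponUse -> EmailOpen -> Conversion
Condition 1 (no descendant of BrandLoyalty in the set): holds — descendants of BrandLoyalty are {Conversion, EmailOpen}; none are in {Seasonality}.
Condition 2 (every backdoor path blocked by {Seasonality}):
  P1: open — no interior node is in the conditioning set.
{Seasonality} does not satisfy the backdoor criterion.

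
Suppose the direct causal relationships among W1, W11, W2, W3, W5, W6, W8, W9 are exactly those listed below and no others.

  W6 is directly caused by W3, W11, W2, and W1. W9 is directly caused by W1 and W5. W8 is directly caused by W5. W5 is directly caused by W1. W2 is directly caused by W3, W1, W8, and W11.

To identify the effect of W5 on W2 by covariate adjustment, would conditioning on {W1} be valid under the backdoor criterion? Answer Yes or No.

Yes

Backdoor paths from W5 to W2 (paths whose first edge points into W5):
  P1: W5 <- W1 -> W2
  P2: W5 <- W1 -> W6 <- W11 -> W2
  P3: W5 <- W1 -> W6 <- W3 -> W2
  P4: W5 <- W1 -> W6 <- W2
Condition 1 (no descendant of W5 in the set): holds — descendants of W5 are {W2, W6, W8, W9}; none are in {W1}.
Condition 2 (every backdoor path blocked by {W1}):
  P1: blocked at fork node W1 ∈ conditioning set.
  P2: blocked at fork node W1 ∈ conditioning set.
  P3: blocked at fork node W1 ∈ conditioning set.
  P4: blocked at fork node W1 ∈ conditioning set.
{W1} satisfies the backdoor criterion.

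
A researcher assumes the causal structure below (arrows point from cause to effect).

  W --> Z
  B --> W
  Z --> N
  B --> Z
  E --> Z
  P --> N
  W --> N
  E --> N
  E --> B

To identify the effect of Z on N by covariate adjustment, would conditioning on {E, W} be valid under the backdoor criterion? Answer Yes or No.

Backdoor paths from Z to N (paths whose first edge points into Z):
  P1: Z <- E -> B -> W -> N
  P2: Z <- E -> N
  P3: Z <- B <- E -> N
  P4: Z <- B -> W -> N
  P5: Z <- W <- B <- E -> N
  P6: Z <- W -> N
Condition 1 (no descendant of Z in the set): holds — descendants of Z are {N}; none are in {E, W}.
Condition 2 (every backdoor path blocked by {E, W}):
  P1: blocked at fork node E ∈ conditioning set.
  P2: blocked at fork node E ∈ conditioning set.
  P3: blocked at fork node E ∈ conditioning set.
  P4: blocked at chain node W ∈ conditioning set.
  P5: blocked at chain node W ∈ conditioning set.
  P6: blocked at fork node W ∈ conditioning set.
{E, W} satisfies the backdoor criterion.

Yes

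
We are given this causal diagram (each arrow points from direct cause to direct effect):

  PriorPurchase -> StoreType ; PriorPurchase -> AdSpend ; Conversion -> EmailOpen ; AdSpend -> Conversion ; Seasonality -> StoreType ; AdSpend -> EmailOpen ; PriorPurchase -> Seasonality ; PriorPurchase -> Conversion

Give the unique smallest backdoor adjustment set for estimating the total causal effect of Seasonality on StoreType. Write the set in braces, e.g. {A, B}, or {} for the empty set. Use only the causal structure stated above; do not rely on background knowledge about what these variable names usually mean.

{PriorPurchase}

Variables eligible for adjustment (non-descendants of Seasonality, excluding Seasonality and StoreType): {AdSpend, Conversion, EmailOpen, PriorPurchase}.
Backdoor paths from Seasonality to StoreType:
  P1: Seasonality <- PriorPurchase -> StoreType
The empty set is not sufficient: P1 (Seasonality <- PriorPurchase -> StoreType) has no collider blocking it and no conditioned non-collider, so it is open.
Try {PriorPurchase}:
  P1: blocked at fork node PriorPurchase ∈ conditioning set.
{PriorPurchase} contains no descendant of Seasonality and blocks every backdoor path.
No other singleton works — e.g. {AdSpend} leaves P1 open — so {PriorPurchase} is the unique smallest valid adjustment set.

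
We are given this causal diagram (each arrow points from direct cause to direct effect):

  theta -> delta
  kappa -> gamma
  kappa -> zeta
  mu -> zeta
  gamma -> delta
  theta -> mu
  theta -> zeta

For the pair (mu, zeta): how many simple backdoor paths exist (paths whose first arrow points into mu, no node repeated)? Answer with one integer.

2

A backdoor path from mu to zeta is any simple undirected path whose first edge points into mu (i.e. leaves mu via a parent).
Parents of mu: {theta}.
Enumerating:
  P1: mu <- theta -> delta <- gamma <- kappa -> zeta
  P2: mu <- theta -> zeta
That exhausts the simple backdoor paths. Count: 2.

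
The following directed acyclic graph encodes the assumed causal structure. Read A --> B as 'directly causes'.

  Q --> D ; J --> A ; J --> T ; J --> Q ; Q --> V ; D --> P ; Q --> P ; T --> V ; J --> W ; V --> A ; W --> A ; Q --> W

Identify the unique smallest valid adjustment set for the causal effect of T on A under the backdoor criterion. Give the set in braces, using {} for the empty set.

Variables eligible for adjustment (non-descendants of T, excluding T and A): {D, J, P, Q, W}.
Backdoor paths from T to A:
  P1: T <- J -> Q -> W -> A
  P2: T <- J -> Q -> V -> A
  P3: T <- J -> W <- Q -> V -> A
  P4: T <- J -> W -> A
  P5: T <- J -> A
The empty set is not sufficient: P1 (T <- J -> Q -> W -> A) has no collider blocking it and no conditioned non-collider, so it is open.
Try {J}:
  P1: blocked at fork node J ∈ conditioning set.
  P2: blocked at fork node J ∈ conditioning set.
  P3: blocked at fork node J ∈ conditioning set.
  P4: blocked at fork node J ∈ conditioning set.
  P5: blocked at fork node J ∈ conditioning set.
{J} contains no descendant of T and blocks every backdoor path.
No other singleton works — e.g. {Q} leaves P4 open — so {J} is the unique smallest valid adjustment set.

{J}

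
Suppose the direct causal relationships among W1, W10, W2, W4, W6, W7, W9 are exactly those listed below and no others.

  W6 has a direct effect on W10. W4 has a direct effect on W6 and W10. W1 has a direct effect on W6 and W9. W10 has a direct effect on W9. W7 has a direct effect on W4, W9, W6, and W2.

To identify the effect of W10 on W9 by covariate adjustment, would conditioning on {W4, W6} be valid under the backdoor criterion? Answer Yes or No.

Yes

Backdoor paths from W10 to W9 (paths whose first edge points into W10):
  P1: W10 <- W4 <- W7 -> W6 <- W1 -> W9
  P2: W10 <- W4 <- W7 -> W9
  P3: W10 <- W4 -> W6 <- W7 -> W9
  P4: W10 <- W4 -> W6 <- W1 -> W9
  P5: W10 <- W6 <- W7 -> W9
  P6: W10 <- W6 <- W4 <- W7 -> W9
  P7: W10 <- W6 <- W1 -> W9
Condition 1 (no descendant of W10 in the set): holds — descendants of W10 are {W9}; none are in {W4, W6}.
Condition 2 (every backdoor path blocked by {W4, W6}):
  P1: blocked at chain node W4 ∈ conditioning set.
  P2: blocked at chain node W4 ∈ conditioning set.
  P3: blocked at fork node W4 ∈ conditioning set.
  P4: blocked at fork node W4 ∈ conditioning set.
  P5: blocked at chain node W6 ∈ conditioning set.
  P6: blocked at chain node W6 ∈ conditioning set.
  P7: blocked at chain node W6 ∈ conditioning set.
{W4, W6} satisfies the backdoor criterion.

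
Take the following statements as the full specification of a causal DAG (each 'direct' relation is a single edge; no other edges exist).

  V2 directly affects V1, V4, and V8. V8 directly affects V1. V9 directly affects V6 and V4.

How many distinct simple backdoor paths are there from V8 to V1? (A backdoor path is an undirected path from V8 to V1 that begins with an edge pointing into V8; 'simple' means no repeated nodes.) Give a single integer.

A backdoor path from V8 to V1 is any simple undirected path whose first edge points into V8 (i.e. leaves V8 via a parent).
Parents of V8: {V2}.
Enumerating:
  P1: V8 <- V2 -> V1
That exhausts the simple backdoor paths. Count: 1.

1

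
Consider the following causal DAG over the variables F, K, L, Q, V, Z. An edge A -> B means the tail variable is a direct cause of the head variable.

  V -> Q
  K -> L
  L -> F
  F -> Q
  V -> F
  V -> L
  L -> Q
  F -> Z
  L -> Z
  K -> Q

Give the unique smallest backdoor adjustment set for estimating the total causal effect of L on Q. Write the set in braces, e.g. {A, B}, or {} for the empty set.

{K, V}

Variables eligible for adjustment (non-descendants of L, excluding L and Q): {K, V}.
Backdoor paths from L to Q:
  P1: L <- V -> F -> Q
  P2: L <- V -> Q
  P3: L <- K -> Q
The empty set is not sufficient: P1 (L <- V -> F -> Q) has no collider blocking it and no conditioned non-collider, so it is open.
Try {K, V}:
  P1: blocked at fork node V ∈ conditioning set.
  P2: blocked at fork node V ∈ conditioning set.
  P3: blocked at fork node K ∈ conditioning set.
{K, V} contains no descendant of L and blocks every backdoor path.
Every element of {K, V} is needed (dropping K leaves P3 open; dropping V leaves P1 open), so no proper subset is valid.
Among all size-2 subsets of the eligible variables, only {K, V} blocks every backdoor path, so it is the unique smallest valid adjustment set.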